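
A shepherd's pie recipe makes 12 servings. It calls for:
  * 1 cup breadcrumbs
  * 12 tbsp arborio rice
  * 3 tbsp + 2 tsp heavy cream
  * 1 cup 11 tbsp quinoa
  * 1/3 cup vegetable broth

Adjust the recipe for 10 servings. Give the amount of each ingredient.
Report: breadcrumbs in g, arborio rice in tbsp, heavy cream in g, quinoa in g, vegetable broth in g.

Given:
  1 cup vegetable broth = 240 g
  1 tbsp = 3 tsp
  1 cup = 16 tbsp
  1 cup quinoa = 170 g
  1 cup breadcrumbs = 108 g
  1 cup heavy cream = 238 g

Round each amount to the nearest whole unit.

Scaling factor: 10/12 = 5/6.
breadcrumbs: 1 cup × 5/6 × 108 g/cup = 90 g
arborio rice: 12 tbsp × 5/6 = 10 tbsp
heavy cream: (3 tbsp + 2 tsp = 11/3 tbsp) × 5/6 ÷ 16 tbsp/cup × 238 g/cup ≈ 45 g
quinoa: (1 cup + 11 tbsp = 1.6875 cup) × 5/6 × 170 g/cup ≈ 239 g
vegetable broth: 1/3 cup × 5/6 × 240 g/cup ≈ 67 g

breadcrumbs: 90 g; arborio rice: 10 tbsp; heavy cream: 45 g; quinoa: 239 g; vegetable broth: 67 g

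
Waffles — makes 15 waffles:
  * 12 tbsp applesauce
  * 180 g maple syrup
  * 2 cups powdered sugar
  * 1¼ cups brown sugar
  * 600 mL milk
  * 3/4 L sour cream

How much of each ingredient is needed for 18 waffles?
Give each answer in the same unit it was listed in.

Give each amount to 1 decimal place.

Scaling factor: 18/15 = 6/5 = 1.2.
applesauce: 12 tbsp × 6/5 = 14.4 tbsp
maple syrup: 180 g × 6/5 = 216.0 g
powdered sugar: 2 cup × 6/5 = 2.4 cup
brown sugar: 1.25 cup × 6/5 = 1.5 cup
milk: 600 mL × 6/5 = 720.0 mL
sour cream: 0.75 L × 6/5 = 0.9 L

applesauce: 14.4 tbsp; maple syrup: 216.0 g; powdered sugar: 2.4 cup; brown sugar: 1.5 cup; milk: 720.0 mL; sour cream: 0.9 L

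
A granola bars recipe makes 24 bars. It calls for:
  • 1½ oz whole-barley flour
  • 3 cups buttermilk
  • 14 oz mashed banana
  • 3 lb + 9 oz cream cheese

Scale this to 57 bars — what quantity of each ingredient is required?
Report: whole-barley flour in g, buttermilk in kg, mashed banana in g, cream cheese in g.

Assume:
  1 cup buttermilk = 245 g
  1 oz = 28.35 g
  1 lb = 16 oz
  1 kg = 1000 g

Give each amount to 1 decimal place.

whole-barley flour: 101.0 g; buttermilk: 1.7 kg; mashed banana: 942.6 g; cream cheese: 3837.9 g

Scaling factor: 57/24 = 19/8 = 2.375.
whole-barley flour: 1.5 oz × 19/8 × 28.35 g/oz ≈ 101.0 g
buttermilk: 3 cup × 19/8 × 245 g/cup ÷ 1000 g/kg ≈ 1.7 kg
mashed banana: 14 oz × 19/8 × 28.35 g/oz ≈ 942.6 g
cream cheese: (3 lb + 9 oz = 3.5625 lb) × 19/8 × 16 oz/lb × 28.35 g/oz ≈ 3837.9 g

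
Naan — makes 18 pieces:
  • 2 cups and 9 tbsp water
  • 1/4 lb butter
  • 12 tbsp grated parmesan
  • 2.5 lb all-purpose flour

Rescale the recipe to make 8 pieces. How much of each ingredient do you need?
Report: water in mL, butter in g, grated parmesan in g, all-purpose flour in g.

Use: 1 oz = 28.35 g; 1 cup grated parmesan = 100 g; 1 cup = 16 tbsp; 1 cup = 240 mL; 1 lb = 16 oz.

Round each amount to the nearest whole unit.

water: 273 mL; butter: 50 g; grated parmesan: 33 g; all-purpose flour: 504 g

Scaling factor: 8/18 = 4/9.
water: (2 cup + 9 tbsp = 2.5625 cup) × 4/9 × 240 mL/cup ≈ 273 mL
butter: 0.25 lb × 4/9 × 16 oz/lb × 28.35 g/oz ≈ 50 g
grated parmesan: 12 tbsp × 4/9 ÷ 16 tbsp/cup × 100 g/cup ≈ 33 g
all-purpose flour: 2.5 lb × 4/9 × 16 oz/lb × 28.35 g/oz = 504 g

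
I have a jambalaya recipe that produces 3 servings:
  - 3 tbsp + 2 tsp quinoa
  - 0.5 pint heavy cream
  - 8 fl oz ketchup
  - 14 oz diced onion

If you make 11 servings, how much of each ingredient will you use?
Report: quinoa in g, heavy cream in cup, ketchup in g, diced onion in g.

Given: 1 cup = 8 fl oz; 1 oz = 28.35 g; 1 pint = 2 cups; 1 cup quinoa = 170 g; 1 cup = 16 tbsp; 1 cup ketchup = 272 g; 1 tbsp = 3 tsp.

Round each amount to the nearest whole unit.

Scaling factor: 11/3.
quinoa: (3 tbsp + 2 tsp = 11/3 tbsp) × 11/3 ÷ 16 tbsp/cup × 170 g/cup ≈ 143 g
heavy cream: 0.5 pint × 11/3 × 2 cup/pint ≈ 4 cup
ketchup: 8 fl oz × 11/3 ÷ 8 fl oz/cup × 272 g/cup ≈ 997 g
diced onion: 14 oz × 11/3 × 28.35 g/oz ≈ 1455 g

quinoa: 143 g; heavy cream: 4 cup; ketchup: 997 g; diced onion: 1455 g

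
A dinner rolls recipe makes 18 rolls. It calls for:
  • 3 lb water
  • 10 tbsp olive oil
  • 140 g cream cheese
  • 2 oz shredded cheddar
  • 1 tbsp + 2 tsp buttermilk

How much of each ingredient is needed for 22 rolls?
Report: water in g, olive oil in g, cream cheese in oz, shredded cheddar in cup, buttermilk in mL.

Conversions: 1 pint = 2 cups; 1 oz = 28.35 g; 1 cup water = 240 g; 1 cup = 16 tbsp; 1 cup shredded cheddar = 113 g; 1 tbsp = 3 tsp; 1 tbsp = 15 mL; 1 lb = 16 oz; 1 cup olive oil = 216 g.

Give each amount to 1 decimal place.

Scaling factor: 22/18 = 11/9.
water: 3 lb × 11/9 × 16 oz/lb × 28.35 g/oz = 1663.2 g
olive oil: 10 tbsp × 11/9 ÷ 16 tbsp/cup × 216 g/cup = 165.0 g
cream cheese: 140 g × 11/9 ÷ 28.35 g/oz ≈ 6.0 oz
shredded cheddar: 2 oz × 11/9 × 28.35 g/oz ÷ 113 g/cup ≈ 0.6 cup
buttermilk: (1 tbsp + 2 tsp = 5/3 tbsp) × 11/9 × 15 mL/tbsp ≈ 30.6 mL

water: 1663.2 g; olive oil: 165.0 g; cream cheese: 6.0 oz; shredded cheddar: 0.6 cup; buttermilk: 30.6 mL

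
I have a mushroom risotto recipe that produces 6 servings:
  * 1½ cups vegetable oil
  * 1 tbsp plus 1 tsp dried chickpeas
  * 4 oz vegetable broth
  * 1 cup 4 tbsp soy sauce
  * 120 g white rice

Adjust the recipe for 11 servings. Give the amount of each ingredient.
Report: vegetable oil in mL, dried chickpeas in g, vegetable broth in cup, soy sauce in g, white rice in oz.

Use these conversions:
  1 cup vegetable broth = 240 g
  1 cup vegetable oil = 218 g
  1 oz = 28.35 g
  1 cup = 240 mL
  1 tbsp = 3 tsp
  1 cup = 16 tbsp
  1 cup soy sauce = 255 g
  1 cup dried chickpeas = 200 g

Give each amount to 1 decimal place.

vegetable oil: 660.0 mL; dried chickpeas: 30.6 g; vegetable broth: 0.9 cup; soy sauce: 584.4 g; white rice: 7.8 oz

Scaling factor: 11/6.
vegetable oil: 1.5 cup × 11/6 × 240 mL/cup = 660.0 mL
dried chickpeas: (1 tbsp + 1 tsp = 4/3 tbsp) × 11/6 ÷ 16 tbsp/cup × 200 g/cup ≈ 30.6 g
vegetable broth: 4 oz × 11/6 × 28.35 g/oz ÷ 240 g/cup ≈ 0.9 cup
soy sauce: (1 cup + 4 tbsp = 1.25 cup) × 11/6 × 255 g/cup ≈ 584.4 g
white rice: 120 g × 11/6 ÷ 28.35 g/oz ≈ 7.8 oz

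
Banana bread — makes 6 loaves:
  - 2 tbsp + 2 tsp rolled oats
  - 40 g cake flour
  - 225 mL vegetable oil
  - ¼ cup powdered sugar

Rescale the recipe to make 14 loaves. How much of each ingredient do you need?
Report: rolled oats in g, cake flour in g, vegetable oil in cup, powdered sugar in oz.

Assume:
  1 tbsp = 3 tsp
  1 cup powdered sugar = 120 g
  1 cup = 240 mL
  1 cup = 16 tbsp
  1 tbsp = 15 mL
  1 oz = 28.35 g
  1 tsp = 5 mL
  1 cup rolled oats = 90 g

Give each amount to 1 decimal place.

rolled oats: 35.0 g; cake flour: 93.3 g; vegetable oil: 2.2 cup; powdered sugar: 2.5 oz

Scaling factor: 14/6 = 7/3.
rolled oats: (2 tbsp + 2 tsp = 8/3 tbsp) × 7/3 ÷ 16 tbsp/cup × 90 g/cup = 35.0 g
cake flour: 40 g × 7/3 ≈ 93.3 g
vegetable oil: 225 mL × 7/3 ÷ 240 mL/cup ≈ 2.2 cup
powdered sugar: 0.25 cup × 7/3 × 120 g/cup ÷ 28.35 g/oz ≈ 2.5 oz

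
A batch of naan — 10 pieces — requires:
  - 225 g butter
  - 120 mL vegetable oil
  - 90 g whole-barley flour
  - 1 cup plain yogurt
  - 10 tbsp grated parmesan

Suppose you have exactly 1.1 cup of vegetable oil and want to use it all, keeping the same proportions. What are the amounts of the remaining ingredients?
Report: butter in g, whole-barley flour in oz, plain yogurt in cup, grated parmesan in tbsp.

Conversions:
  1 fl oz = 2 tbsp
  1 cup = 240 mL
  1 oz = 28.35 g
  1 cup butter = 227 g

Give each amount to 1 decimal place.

The original recipe has 0.5 cup of vegetable oil, so the scaling factor is 1.1 ÷ 0.5 = 11/5 = 2.2.
butter: 225 g × 11/5 = 495.0 g
whole-barley flour: 90 g × 11/5 ÷ 28.35 g/oz ≈ 7.0 oz
plain yogurt: 1 cup × 11/5 = 2.2 cup
grated parmesan: 10 tbsp × 11/5 = 22.0 tbsp

butter: 495.0 g; whole-barley flour: 7.0 oz; plain yogurt: 2.2 cup; grated parmesan: 22.0 tbsp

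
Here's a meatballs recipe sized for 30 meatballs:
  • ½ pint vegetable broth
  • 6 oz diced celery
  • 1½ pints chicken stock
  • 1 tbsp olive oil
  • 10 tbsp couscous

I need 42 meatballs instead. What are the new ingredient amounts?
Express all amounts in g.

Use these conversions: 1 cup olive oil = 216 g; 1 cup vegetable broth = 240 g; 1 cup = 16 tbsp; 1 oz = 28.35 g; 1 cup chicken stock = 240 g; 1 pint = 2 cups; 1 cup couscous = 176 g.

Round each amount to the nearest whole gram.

Scaling factor: 42/30 = 7/5 = 1.4.
vegetable broth: 0.5 pint × 7/5 × 2 cup/pint × 240 g/cup = 336 g
diced celery: 6 oz × 7/5 × 28.35 g/oz ≈ 238 g
chicken stock: 1.5 pint × 7/5 × 2 cup/pint × 240 g/cup = 1008 g
olive oil: 1 tbsp × 7/5 ÷ 16 tbsp/cup × 216 g/cup ≈ 19 g
couscous: 10 tbsp × 7/5 ÷ 16 tbsp/cup × 176 g/cup = 154 g

vegetable broth: 336 g; diced celery: 238 g; chicken stock: 1008 g; olive oil: 19 g; couscous: 154 g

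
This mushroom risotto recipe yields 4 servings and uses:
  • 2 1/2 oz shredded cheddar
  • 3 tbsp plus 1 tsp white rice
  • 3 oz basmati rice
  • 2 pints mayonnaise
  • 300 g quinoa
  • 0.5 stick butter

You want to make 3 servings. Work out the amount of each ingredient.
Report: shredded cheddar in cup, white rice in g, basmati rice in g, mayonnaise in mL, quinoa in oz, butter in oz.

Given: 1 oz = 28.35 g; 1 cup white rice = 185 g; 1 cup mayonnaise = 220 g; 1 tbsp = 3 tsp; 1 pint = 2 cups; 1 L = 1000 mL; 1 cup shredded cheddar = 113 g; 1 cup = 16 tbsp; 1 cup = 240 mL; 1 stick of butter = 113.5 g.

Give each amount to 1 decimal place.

shredded cheddar: 0.5 cup; white rice: 28.9 g; basmati rice: 63.8 g; mayonnaise: 720.0 mL; quinoa: 7.9 oz; butter: 1.5 oz

Scaling factor: 3/4 = 0.75.
shredded cheddar: 2.5 oz × 3/4 × 28.35 g/oz ÷ 113 g/cup ≈ 0.5 cup
white rice: (3 tbsp + 1 tsp = 10/3 tbsp) × 3/4 ÷ 16 tbsp/cup × 185 g/cup ≈ 28.9 g
basmati rice: 3 oz × 3/4 × 28.35 g/oz ≈ 63.8 g
mayonnaise: 2 pint × 3/4 × 2 cup/pint × 240 mL/cup = 720.0 mL
quinoa: 300 g × 3/4 ÷ 28.35 g/oz ≈ 7.9 oz
butter: 0.5 stick × 3/4 × 113.5 g/stick ÷ 28.35 g/oz ≈ 1.5 oz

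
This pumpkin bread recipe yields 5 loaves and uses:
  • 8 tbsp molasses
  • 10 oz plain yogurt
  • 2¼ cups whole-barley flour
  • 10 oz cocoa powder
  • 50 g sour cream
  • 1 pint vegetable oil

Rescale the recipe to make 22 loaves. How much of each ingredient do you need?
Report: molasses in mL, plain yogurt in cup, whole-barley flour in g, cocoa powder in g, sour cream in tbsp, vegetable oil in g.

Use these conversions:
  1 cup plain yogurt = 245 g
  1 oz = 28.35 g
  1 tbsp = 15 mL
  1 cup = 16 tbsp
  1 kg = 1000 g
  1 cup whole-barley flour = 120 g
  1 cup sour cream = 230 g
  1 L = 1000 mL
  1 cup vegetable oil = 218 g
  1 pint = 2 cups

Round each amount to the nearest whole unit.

Scaling factor: 22/5 = 4.4.
molasses: 8 tbsp × 22/5 × 15 mL/tbsp = 528 mL
plain yogurt: 10 oz × 22/5 × 28.35 g/oz ÷ 245 g/cup ≈ 5 cup
whole-barley flour: 2.25 cup × 22/5 × 120 g/cup = 1188 g
cocoa powder: 10 oz × 22/5 × 28.35 g/oz ≈ 1247 g
sour cream: 50 g × 22/5 ÷ 230 g/cup × 16 tbsp/cup ≈ 15 tbsp
vegetable oil: 1 pint × 22/5 × 2 cup/pint × 218 g/cup ≈ 1918 g

molasses: 528 mL; plain yogurt: 5 cup; whole-barley flour: 1188 g; cocoa powder: 1247 g; sour cream: 15 tbsp; vegetable oil: 1918 g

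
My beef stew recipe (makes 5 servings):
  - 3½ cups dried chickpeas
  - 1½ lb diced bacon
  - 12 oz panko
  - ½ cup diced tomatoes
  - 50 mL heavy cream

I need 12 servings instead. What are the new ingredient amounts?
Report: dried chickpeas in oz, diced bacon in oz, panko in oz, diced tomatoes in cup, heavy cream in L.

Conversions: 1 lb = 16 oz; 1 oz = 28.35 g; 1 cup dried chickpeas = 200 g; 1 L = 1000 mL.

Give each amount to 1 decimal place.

Scaling factor: 12/5 = 2.4.
dried chickpeas: 3.5 cup × 12/5 × 200 g/cup ÷ 28.35 g/oz ≈ 59.3 oz
diced bacon: 1.5 lb × 12/5 × 16 oz/lb = 57.6 oz
panko: 12 oz × 12/5 = 28.8 oz
diced tomatoes: 0.5 cup × 12/5 = 1.2 cup
heavy cream: 50 mL × 12/5 ÷ 1000 mL/L ≈ 0.1 L

dried chickpeas: 59.3 oz; diced bacon: 57.6 oz; panko: 28.8 oz; diced tomatoes: 1.2 cup; heavy cream: 0.1 L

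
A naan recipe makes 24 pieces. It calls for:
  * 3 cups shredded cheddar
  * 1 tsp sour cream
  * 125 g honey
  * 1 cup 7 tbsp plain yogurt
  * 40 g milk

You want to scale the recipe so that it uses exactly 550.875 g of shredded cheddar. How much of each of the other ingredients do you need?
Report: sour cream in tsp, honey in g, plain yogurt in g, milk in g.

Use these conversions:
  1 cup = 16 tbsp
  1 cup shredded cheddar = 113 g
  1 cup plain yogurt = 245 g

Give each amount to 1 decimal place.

The original recipe has 339 g of shredded cheddar, so the scaling factor is 550.875 ÷ 339 = 13/8 = 1.625.
sour cream: 1 tsp × 13/8 ≈ 1.6 tsp
honey: 125 g × 13/8 ≈ 203.1 g
plain yogurt: (1 cup + 7 tbsp = 1.4375 cup) × 13/8 × 245 g/cup ≈ 572.3 g
milk: 40 g × 13/8 = 65.0 g

sour cream: 1.6 tsp; honey: 203.1 g; plain yogurt: 572.3 g; milk: 65.0 g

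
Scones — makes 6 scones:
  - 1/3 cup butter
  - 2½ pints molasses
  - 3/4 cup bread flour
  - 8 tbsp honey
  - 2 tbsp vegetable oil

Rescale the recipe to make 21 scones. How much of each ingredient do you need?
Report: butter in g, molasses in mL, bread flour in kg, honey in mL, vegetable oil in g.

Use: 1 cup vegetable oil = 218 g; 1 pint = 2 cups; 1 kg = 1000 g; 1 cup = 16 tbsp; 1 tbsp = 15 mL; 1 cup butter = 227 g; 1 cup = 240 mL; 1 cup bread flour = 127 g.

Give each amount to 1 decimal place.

Scaling factor: 21/6 = 7/2 = 3.5.
butter: 1/3 cup × 7/2 × 227 g/cup ≈ 264.8 g
molasses: 2.5 pint × 7/2 × 2 cup/pint × 240 mL/cup = 4200.0 mL
bread flour: 0.75 cup × 7/2 × 127 g/cup ÷ 1000 g/kg ≈ 0.3 kg
honey: 8 tbsp × 7/2 × 15 mL/tbsp = 420.0 mL
vegetable oil: 2 tbsp × 7/2 ÷ 16 tbsp/cup × 218 g/cup ≈ 95.4 g

butter: 264.8 g; molasses: 4200.0 mL; bread flour: 0.3 kg; honey: 420.0 mL; vegetable oil: 95.4 g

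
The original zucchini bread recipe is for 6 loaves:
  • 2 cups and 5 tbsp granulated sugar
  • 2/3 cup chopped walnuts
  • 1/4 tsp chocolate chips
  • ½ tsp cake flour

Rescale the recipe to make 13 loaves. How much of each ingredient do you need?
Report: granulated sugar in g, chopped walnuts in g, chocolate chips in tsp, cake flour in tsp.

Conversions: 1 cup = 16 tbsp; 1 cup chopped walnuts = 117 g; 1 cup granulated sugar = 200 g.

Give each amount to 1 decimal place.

granulated sugar: 1002.1 g; chopped walnuts: 169.0 g; chocolate chips: 0.5 tsp; cake flour: 1.1 tsp

Scaling factor: 13/6.
granulated sugar: (2 cup + 5 tbsp = 2.3125 cup) × 13/6 × 200 g/cup ≈ 1002.1 g
chopped walnuts: 2/3 cup × 13/6 × 117 g/cup = 169.0 g
chocolate chips: 0.25 tsp × 13/6 ≈ 0.5 tsp
cake flour: 0.5 tsp × 13/6 ≈ 1.1 tsp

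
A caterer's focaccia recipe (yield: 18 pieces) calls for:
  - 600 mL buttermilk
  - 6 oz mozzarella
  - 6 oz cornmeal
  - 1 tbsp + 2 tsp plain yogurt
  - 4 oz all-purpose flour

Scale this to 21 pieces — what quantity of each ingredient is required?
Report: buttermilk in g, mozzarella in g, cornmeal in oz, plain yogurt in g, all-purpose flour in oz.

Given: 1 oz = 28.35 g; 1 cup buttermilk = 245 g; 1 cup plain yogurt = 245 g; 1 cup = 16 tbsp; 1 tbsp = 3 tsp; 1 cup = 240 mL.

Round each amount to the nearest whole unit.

buttermilk: 715 g; mozzarella: 198 g; cornmeal: 7 oz; plain yogurt: 30 g; all-purpose flour: 5 oz

Scaling factor: 21/18 = 7/6.
buttermilk: 600 mL × 7/6 ÷ 240 mL/cup × 245 g/cup ≈ 715 g
mozzarella: 6 oz × 7/6 × 28.35 g/oz ≈ 198 g
cornmeal: 6 oz × 7/6 = 7 oz
plain yogurt: (1 tbsp + 2 tsp = 5/3 tbsp) × 7/6 ÷ 16 tbsp/cup × 245 g/cup ≈ 30 g
all-purpose flour: 4 oz × 7/6 ≈ 5 oz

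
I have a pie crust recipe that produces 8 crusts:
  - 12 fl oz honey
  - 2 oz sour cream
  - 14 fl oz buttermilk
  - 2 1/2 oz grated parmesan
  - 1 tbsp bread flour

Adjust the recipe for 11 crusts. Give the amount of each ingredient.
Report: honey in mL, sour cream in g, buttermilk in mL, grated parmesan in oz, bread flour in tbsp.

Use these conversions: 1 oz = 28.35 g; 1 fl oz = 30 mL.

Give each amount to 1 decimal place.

Scaling factor: 11/8 = 1.375.
honey: 12 fl oz × 11/8 × 30 mL/fl oz = 495.0 mL
sour cream: 2 oz × 11/8 × 28.35 g/oz ≈ 78.0 g
buttermilk: 14 fl oz × 11/8 × 30 mL/fl oz = 577.5 mL
grated parmesan: 2.5 oz × 11/8 ≈ 3.4 oz
bread flour: 1 tbsp × 11/8 ≈ 1.4 tbsp

honey: 495.0 mL; sour cream: 78.0 g; buttermilk: 577.5 mL; grated parmesan: 3.4 oz; bread flour: 1.4 tbsp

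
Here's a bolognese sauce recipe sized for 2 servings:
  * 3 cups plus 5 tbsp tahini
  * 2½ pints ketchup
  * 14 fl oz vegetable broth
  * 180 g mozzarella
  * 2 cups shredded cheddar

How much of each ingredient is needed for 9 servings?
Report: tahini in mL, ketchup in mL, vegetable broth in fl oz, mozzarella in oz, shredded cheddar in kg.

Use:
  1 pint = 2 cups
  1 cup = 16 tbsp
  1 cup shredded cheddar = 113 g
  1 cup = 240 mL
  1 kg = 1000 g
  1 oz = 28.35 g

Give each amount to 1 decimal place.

tahini: 3577.5 mL; ketchup: 5400.0 mL; vegetable broth: 63.0 fl oz; mozzarella: 28.6 oz; shredded cheddar: 1.0 kg

Scaling factor: 9/2 = 4.5.
tahini: (3 cup + 5 tbsp = 3.3125 cup) × 9/2 × 240 mL/cup = 3577.5 mL
ketchup: 2.5 pint × 9/2 × 2 cup/pint × 240 mL/cup = 5400.0 mL
vegetable broth: 14 fl oz × 9/2 = 63.0 fl oz
mozzarella: 180 g × 9/2 ÷ 28.35 g/oz ≈ 28.6 oz
shredded cheddar: 2 cup × 9/2 × 113 g/cup ÷ 1000 g/kg ≈ 1.0 kg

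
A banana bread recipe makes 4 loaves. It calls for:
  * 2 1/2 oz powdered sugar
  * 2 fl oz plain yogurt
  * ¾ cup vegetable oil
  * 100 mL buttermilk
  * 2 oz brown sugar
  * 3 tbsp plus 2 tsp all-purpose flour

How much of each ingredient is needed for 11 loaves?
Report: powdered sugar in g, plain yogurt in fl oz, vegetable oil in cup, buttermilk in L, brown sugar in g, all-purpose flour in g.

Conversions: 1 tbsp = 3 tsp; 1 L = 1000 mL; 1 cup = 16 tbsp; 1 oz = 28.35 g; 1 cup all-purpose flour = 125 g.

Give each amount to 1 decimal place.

Scaling factor: 11/4 = 2.75.
powdered sugar: 2.5 oz × 11/4 × 28.35 g/oz ≈ 194.9 g
plain yogurt: 2 fl oz × 11/4 = 5.5 fl oz
vegetable oil: 0.75 cup × 11/4 ≈ 2.1 cup
buttermilk: 100 mL × 11/4 ÷ 1000 mL/L ≈ 0.3 L
brown sugar: 2 oz × 11/4 × 28.35 g/oz ≈ 155.9 g
all-purpose flour: (3 tbsp + 2 tsp = 11/3 tbsp) × 11/4 ÷ 16 tbsp/cup × 125 g/cup ≈ 78.8 g

powdered sugar: 194.9 g; plain yogurt: 5.5 fl oz; vegetable oil: 2.1 cup; buttermilk: 0.3 L; brown sugar: 155.9 g; all-purpose flour: 78.8 g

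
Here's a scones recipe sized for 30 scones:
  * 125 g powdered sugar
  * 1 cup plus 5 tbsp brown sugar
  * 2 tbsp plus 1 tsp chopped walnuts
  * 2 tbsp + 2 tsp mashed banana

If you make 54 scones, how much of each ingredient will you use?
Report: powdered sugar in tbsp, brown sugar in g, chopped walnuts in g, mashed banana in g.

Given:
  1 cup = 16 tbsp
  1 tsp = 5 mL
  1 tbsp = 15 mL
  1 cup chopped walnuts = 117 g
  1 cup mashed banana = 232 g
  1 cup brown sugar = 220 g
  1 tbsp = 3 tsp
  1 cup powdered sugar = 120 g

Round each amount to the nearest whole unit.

powdered sugar: 30 tbsp; brown sugar: 520 g; chopped walnuts: 31 g; mashed banana: 70 g

Scaling factor: 54/30 = 9/5 = 1.8.
powdered sugar: 125 g × 9/5 ÷ 120 g/cup × 16 tbsp/cup = 30 tbsp
brown sugar: (1 cup + 5 tbsp = 1.3125 cup) × 9/5 × 220 g/cup ≈ 520 g
chopped walnuts: (2 tbsp + 1 tsp = 7/3 tbsp) × 9/5 ÷ 16 tbsp/cup × 117 g/cup ≈ 31 g
mashed banana: (2 tbsp + 2 tsp = 8/3 tbsp) × 9/5 ÷ 16 tbsp/cup × 232 g/cup ≈ 70 g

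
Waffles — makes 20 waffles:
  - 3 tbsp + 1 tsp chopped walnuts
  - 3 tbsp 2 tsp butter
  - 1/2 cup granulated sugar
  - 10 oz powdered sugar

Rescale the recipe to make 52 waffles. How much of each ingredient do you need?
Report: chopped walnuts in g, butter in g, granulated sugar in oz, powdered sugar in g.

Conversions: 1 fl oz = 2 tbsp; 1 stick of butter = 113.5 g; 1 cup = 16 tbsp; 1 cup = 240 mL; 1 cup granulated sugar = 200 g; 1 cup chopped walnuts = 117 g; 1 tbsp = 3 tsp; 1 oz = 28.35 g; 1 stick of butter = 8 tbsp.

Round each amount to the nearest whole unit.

Scaling factor: 52/20 = 13/5 = 2.6.
chopped walnuts: (3 tbsp + 1 tsp = 10/3 tbsp) × 13/5 ÷ 16 tbsp/cup × 117 g/cup ≈ 63 g
butter: (3 tbsp + 2 tsp = 11/3 tbsp) × 13/5 ÷ 8 tbsp/stick × 113.5 g/stick ≈ 135 g
granulated sugar: 0.5 cup × 13/5 × 200 g/cup ÷ 28.35 g/oz ≈ 9 oz
powdered sugar: 10 oz × 13/5 × 28.35 g/oz ≈ 737 g

chopped walnuts: 63 g; butter: 135 g; granulated sugar: 9 oz; powdered sugar: 737 g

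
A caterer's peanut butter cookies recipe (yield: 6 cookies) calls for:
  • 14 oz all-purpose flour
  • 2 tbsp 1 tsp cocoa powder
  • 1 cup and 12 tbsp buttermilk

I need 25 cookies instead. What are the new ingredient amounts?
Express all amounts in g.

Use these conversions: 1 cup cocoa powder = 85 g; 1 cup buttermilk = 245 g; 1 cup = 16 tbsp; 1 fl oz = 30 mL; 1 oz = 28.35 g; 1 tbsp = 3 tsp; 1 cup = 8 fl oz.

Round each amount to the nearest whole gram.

Scaling factor: 25/6.
all-purpose flour: 14 oz × 25/6 × 28.35 g/oz ≈ 1654 g
cocoa powder: (2 tbsp + 1 tsp = 7/3 tbsp) × 25/6 ÷ 16 tbsp/cup × 85 g/cup ≈ 52 g
buttermilk: (1 cup + 12 tbsp = 1.75 cup) × 25/6 × 245 g/cup ≈ 1786 g

all-purpose flour: 1654 g; cocoa powder: 52 g; buttermilk: 1786 g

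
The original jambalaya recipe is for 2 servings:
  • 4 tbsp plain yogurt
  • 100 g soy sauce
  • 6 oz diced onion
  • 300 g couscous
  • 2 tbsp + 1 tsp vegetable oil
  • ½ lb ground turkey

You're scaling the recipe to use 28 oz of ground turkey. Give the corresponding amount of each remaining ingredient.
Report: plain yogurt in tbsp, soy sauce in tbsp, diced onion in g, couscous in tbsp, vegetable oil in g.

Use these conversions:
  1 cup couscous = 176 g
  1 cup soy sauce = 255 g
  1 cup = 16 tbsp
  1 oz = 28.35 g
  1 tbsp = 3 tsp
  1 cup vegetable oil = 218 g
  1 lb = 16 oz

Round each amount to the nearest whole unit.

plain yogurt: 14 tbsp; soy sauce: 22 tbsp; diced onion: 595 g; couscous: 95 tbsp; vegetable oil: 111 g

The original recipe has 8 oz of ground turkey, so the scaling factor is 28 ÷ 8 = 7/2 = 3.5.
plain yogurt: 4 tbsp × 7/2 = 14 tbsp
soy sauce: 100 g × 7/2 ÷ 255 g/cup × 16 tbsp/cup ≈ 22 tbsp
diced onion: 6 oz × 7/2 × 28.35 g/oz ≈ 595 g
couscous: 300 g × 7/2 ÷ 176 g/cup × 16 tbsp/cup ≈ 95 tbsp
vegetable oil: (2 tbsp + 1 tsp = 7/3 tbsp) × 7/2 ÷ 16 tbsp/cup × 218 g/cup ≈ 111 g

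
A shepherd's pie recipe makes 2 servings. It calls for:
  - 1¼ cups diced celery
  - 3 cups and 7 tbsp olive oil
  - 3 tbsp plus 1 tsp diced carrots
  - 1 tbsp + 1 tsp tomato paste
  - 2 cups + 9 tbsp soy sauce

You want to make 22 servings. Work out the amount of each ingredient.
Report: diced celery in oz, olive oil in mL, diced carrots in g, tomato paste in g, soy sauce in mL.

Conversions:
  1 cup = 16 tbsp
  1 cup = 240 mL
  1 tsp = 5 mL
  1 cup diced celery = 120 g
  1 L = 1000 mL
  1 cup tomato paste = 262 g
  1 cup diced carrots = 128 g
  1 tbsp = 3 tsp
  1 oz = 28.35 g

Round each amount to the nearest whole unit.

Scaling factor: 22/2 = 11.
diced celery: 1.25 cup × 11 × 120 g/cup ÷ 28.35 g/oz ≈ 58 oz
olive oil: (3 cup + 7 tbsp = 3.4375 cup) × 11 × 240 mL/cup = 9075 mL
diced carrots: (3 tbsp + 1 tsp = 10/3 tbsp) × 11 ÷ 16 tbsp/cup × 128 g/cup ≈ 293 g
tomato paste: (1 tbsp + 1 tsp = 4/3 tbsp) × 11 ÷ 16 tbsp/cup × 262 g/cup ≈ 240 g
soy sauce: (2 cup + 9 tbsp = 2.5625 cup) × 11 × 240 mL/cup = 6765 mL

diced celery: 58 oz; olive oil: 9075 mL; diced carrots: 293 g; tomato paste: 240 g; soy sauce: 6765 mL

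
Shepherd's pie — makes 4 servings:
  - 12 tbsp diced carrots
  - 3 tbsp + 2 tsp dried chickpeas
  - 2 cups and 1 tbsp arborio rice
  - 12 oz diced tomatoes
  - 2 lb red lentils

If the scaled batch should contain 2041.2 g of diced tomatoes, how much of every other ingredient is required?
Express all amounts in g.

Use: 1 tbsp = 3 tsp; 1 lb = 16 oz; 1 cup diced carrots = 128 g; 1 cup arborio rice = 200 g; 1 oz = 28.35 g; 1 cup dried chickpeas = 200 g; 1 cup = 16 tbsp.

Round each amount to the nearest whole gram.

The original recipe has 340.2 g of diced tomatoes, so the scaling factor is 2041.2 ÷ 340.2 = 6.
diced carrots: 12 tbsp × 6 ÷ 16 tbsp/cup × 128 g/cup = 576 g
dried chickpeas: (3 tbsp + 2 tsp = 11/3 tbsp) × 6 ÷ 16 tbsp/cup × 200 g/cup = 275 g
arborio rice: (2 cup + 1 tbsp = 2.0625 cup) × 6 × 200 g/cup = 2475 g
red lentils: 2 lb × 6 × 16 oz/lb × 28.35 g/oz ≈ 5443 g

diced carrots: 576 g; dried chickpeas: 275 g; arborio rice: 2475 g; red lentils: 5443 g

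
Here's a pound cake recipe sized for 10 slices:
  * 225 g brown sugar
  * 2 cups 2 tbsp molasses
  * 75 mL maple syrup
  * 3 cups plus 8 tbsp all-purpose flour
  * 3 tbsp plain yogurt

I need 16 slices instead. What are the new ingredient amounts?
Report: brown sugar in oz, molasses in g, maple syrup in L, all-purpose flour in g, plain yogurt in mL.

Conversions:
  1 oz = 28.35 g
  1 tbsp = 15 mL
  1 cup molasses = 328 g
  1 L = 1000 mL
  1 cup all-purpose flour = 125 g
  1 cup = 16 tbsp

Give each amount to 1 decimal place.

Scaling factor: 16/10 = 8/5 = 1.6.
brown sugar: 225 g × 8/5 ÷ 28.35 g/oz ≈ 12.7 oz
molasses: (2 cup + 2 tbsp = 2.125 cup) × 8/5 × 328 g/cup = 1115.2 g
maple syrup: 75 mL × 8/5 ÷ 1000 mL/L ≈ 0.1 L
all-purpose flour: (3 cup + 8 tbsp = 3.5 cup) × 8/5 × 125 g/cup = 700.0 g
plain yogurt: 3 tbsp × 8/5 × 15 mL/tbsp = 72.0 mL

brown sugar: 12.7 oz; molasses: 1115.2 g; maple syrup: 0.1 L; all-purpose flour: 700.0 g; plain yogurt: 72.0 mL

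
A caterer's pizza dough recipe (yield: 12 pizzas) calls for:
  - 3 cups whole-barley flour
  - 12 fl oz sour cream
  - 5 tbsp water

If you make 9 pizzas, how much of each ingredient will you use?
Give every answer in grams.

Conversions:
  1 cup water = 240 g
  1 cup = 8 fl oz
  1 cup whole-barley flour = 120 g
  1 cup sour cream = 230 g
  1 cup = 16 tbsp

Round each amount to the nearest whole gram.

whole-barley flour: 270 g; sour cream: 259 g; water: 56 g

Scaling factor: 9/12 = 3/4 = 0.75.
whole-barley flour: 3 cup × 3/4 × 120 g/cup = 270 g
sour cream: 12 fl oz × 3/4 ÷ 8 fl oz/cup × 230 g/cup ≈ 259 g
water: 5 tbsp × 3/4 ÷ 16 tbsp/cup × 240 g/cup ≈ 56 g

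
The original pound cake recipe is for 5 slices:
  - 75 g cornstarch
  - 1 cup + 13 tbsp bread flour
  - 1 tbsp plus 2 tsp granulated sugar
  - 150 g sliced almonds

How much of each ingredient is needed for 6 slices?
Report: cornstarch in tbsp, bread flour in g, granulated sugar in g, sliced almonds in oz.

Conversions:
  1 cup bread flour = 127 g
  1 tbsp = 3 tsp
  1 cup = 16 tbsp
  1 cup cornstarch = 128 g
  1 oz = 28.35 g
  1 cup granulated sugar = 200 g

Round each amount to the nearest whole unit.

Scaling factor: 6/5 = 1.2.
cornstarch: 75 g × 6/5 ÷ 128 g/cup × 16 tbsp/cup ≈ 11 tbsp
bread flour: (1 cup + 13 tbsp = 1.8125 cup) × 6/5 × 127 g/cup ≈ 276 g
granulated sugar: (1 tbsp + 2 tsp = 5/3 tbsp) × 6/5 ÷ 16 tbsp/cup × 200 g/cup = 25 g
sliced almonds: 150 g × 6/5 ÷ 28.35 g/oz ≈ 6 oz

cornstarch: 11 tbsp; bread flour: 276 g; granulated sugar: 25 g; sliced almonds: 6 oz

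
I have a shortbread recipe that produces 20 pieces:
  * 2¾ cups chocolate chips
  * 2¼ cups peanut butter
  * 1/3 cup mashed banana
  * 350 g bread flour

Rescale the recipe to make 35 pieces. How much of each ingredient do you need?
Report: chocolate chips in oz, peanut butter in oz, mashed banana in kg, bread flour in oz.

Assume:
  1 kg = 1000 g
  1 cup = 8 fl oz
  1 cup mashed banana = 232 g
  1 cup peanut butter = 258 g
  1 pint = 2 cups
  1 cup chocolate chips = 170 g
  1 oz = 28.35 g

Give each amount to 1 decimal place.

Scaling factor: 35/20 = 7/4 = 1.75.
chocolate chips: 2.75 cup × 7/4 × 170 g/cup ÷ 28.35 g/oz ≈ 28.9 oz
peanut butter: 2.25 cup × 7/4 × 258 g/cup ÷ 28.35 g/oz ≈ 35.8 oz
mashed banana: 1/3 cup × 7/4 × 232 g/cup ÷ 1000 g/kg ≈ 0.1 kg
bread flour: 350 g × 7/4 ÷ 28.35 g/oz ≈ 21.6 oz

chocolate chips: 28.9 oz; peanut butter: 35.8 oz; mashed banana: 0.1 kg; bread flour: 21.6 oz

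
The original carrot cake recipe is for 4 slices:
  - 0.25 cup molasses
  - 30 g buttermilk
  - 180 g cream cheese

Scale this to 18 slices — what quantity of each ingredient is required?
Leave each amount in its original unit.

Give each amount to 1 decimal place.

molasses: 1.1 cup; buttermilk: 135.0 g; cream cheese: 810.0 g

Scaling factor: 18/4 = 9/2 = 4.5.
molasses: 0.25 cup × 9/2 ≈ 1.1 cup
buttermilk: 30 g × 9/2 = 135.0 g
cream cheese: 180 g × 9/2 = 810.0 g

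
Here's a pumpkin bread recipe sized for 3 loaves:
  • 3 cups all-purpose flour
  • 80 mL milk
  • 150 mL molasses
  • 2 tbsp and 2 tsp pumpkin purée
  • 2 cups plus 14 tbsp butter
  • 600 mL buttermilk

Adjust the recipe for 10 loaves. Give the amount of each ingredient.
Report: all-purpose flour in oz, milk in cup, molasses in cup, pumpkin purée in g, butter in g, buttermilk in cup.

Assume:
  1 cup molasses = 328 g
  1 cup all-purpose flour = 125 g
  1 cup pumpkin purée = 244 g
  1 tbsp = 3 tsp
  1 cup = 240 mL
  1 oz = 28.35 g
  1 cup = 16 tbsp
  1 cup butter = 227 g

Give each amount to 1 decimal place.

all-purpose flour: 44.1 oz; milk: 1.1 cup; molasses: 2.1 cup; pumpkin purée: 135.6 g; butter: 2175.4 g; buttermilk: 8.3 cup

Scaling factor: 10/3.
all-purpose flour: 3 cup × 10/3 × 125 g/cup ÷ 28.35 g/oz ≈ 44.1 oz
milk: 80 mL × 10/3 ÷ 240 mL/cup ≈ 1.1 cup
molasses: 150 mL × 10/3 ÷ 240 mL/cup ≈ 2.1 cup
pumpkin purée: (2 tbsp + 2 tsp = 8/3 tbsp) × 10/3 ÷ 16 tbsp/cup × 244 g/cup ≈ 135.6 g
butter: (2 cup + 14 tbsp = 2.875 cup) × 10/3 × 227 g/cup ≈ 2175.4 g
buttermilk: 600 mL × 10/3 ÷ 240 mL/cup ≈ 8.3 cup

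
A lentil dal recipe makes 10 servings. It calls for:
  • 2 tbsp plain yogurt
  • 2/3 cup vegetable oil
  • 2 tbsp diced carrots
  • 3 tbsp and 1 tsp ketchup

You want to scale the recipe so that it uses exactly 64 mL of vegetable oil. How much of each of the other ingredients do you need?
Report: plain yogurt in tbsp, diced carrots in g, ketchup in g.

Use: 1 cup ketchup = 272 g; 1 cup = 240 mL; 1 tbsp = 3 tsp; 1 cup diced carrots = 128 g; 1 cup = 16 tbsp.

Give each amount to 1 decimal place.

plain yogurt: 0.8 tbsp; diced carrots: 6.4 g; ketchup: 22.7 g

The original recipe has 160 mL of vegetable oil, so the scaling factor is 64 ÷ 160 = 2/5 = 0.4.
plain yogurt: 2 tbsp × 2/5 = 0.8 tbsp
diced carrots: 2 tbsp × 2/5 ÷ 16 tbsp/cup × 128 g/cup = 6.4 g
ketchup: (3 tbsp + 1 tsp = 10/3 tbsp) × 2/5 ÷ 16 tbsp/cup × 272 g/cup ≈ 22.7 g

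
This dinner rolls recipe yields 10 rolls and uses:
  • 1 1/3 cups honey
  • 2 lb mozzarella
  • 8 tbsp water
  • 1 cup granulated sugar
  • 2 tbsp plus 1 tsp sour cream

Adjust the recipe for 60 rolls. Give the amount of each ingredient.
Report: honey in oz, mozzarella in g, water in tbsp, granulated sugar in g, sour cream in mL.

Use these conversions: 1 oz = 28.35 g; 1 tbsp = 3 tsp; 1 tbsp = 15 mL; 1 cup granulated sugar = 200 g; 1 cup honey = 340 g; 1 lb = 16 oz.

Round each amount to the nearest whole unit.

honey: 96 oz; mozzarella: 5443 g; water: 48 tbsp; granulated sugar: 1200 g; sour cream: 210 mL

Scaling factor: 60/10 = 6.
honey: 4/3 cup × 6 × 340 g/cup ÷ 28.35 g/oz ≈ 96 oz
mozzarella: 2 lb × 6 × 16 oz/lb × 28.35 g/oz ≈ 5443 g
water: 8 tbsp × 6 = 48 tbsp
granulated sugar: 1 cup × 6 × 200 g/cup = 1200 g
sour cream: (2 tbsp + 1 tsp = 7/3 tbsp) × 6 × 15 mL/tbsp = 210 mL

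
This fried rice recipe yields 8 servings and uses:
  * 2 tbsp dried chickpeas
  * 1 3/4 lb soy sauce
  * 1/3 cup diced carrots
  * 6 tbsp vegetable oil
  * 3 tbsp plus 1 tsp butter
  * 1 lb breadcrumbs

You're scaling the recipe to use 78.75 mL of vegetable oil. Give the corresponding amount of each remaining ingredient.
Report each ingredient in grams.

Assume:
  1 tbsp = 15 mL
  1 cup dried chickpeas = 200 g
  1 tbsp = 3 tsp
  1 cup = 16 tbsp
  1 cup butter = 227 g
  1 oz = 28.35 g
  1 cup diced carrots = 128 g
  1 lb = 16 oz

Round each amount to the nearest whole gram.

dried chickpeas: 22 g; soy sauce: 695 g; diced carrots: 37 g; butter: 41 g; breadcrumbs: 397 g

The original recipe has 90 mL of vegetable oil, so the scaling factor is 78.75 ÷ 90 = 7/8 = 0.875.
dried chickpeas: 2 tbsp × 7/8 ÷ 16 tbsp/cup × 200 g/cup ≈ 22 g
soy sauce: 1.75 lb × 7/8 × 16 oz/lb × 28.35 g/oz ≈ 695 g
diced carrots: 1/3 cup × 7/8 × 128 g/cup ≈ 37 g
butter: (3 tbsp + 1 tsp = 10/3 tbsp) × 7/8 ÷ 16 tbsp/cup × 227 g/cup ≈ 41 g
breadcrumbs: 1 lb × 7/8 × 16 oz/lb × 28.35 g/oz ≈ 397 g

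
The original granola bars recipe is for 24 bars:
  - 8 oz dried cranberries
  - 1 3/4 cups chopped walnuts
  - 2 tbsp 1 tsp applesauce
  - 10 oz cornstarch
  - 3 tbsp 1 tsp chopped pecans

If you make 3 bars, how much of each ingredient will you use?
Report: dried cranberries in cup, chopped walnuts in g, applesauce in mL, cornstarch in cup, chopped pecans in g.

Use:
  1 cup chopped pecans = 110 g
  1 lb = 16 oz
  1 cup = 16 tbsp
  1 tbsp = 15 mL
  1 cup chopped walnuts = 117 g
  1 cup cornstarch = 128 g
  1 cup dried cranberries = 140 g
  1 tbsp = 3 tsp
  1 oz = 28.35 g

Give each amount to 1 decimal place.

dried cranberries: 0.2 cup; chopped walnuts: 25.6 g; applesauce: 4.4 mL; cornstarch: 0.3 cup; chopped pecans: 2.9 g

Scaling factor: 3/24 = 1/8 = 0.125.
dried cranberries: 8 oz × 1/8 × 28.35 g/oz ÷ 140 g/cup ≈ 0.2 cup
chopped walnuts: 1.75 cup × 1/8 × 117 g/cup ≈ 25.6 g
applesauce: (2 tbsp + 1 tsp = 7/3 tbsp) × 1/8 × 15 mL/tbsp ≈ 4.4 mL
cornstarch: 10 oz × 1/8 × 28.35 g/oz ÷ 128 g/cup ≈ 0.3 cup
chopped pecans: (3 tbsp + 1 tsp = 10/3 tbsp) × 1/8 ÷ 16 tbsp/cup × 110 g/cup ≈ 2.9 g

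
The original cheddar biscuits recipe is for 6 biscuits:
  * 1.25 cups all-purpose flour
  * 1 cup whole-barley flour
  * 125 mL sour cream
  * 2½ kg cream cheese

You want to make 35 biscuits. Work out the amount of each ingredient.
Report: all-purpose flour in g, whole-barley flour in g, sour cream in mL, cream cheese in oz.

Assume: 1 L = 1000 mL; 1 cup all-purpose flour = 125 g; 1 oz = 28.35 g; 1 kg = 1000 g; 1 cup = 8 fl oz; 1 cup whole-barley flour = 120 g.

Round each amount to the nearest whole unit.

Scaling factor: 35/6.
all-purpose flour: 1.25 cup × 35/6 × 125 g/cup ≈ 911 g
whole-barley flour: 1 cup × 35/6 × 120 g/cup = 700 g
sour cream: 125 mL × 35/6 ≈ 729 mL
cream cheese: 2.5 kg × 35/6 × 1000 g/kg ÷ 28.35 g/oz ≈ 514 oz

all-purpose flour: 911 g; whole-barley flour: 700 g; sour cream: 729 mL; cream cheese: 514 oz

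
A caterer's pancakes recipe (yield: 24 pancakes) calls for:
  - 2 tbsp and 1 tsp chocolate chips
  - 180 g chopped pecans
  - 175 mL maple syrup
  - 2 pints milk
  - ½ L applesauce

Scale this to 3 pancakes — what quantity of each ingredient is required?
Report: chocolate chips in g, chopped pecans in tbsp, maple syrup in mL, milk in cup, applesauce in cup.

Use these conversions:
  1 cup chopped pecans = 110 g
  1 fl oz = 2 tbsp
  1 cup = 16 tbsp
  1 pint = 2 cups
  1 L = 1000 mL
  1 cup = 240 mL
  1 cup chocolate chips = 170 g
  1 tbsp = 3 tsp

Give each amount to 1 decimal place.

Scaling factor: 3/24 = 1/8 = 0.125.
chocolate chips: (2 tbsp + 1 tsp = 7/3 tbsp) × 1/8 ÷ 16 tbsp/cup × 170 g/cup ≈ 3.1 g
chopped pecans: 180 g × 1/8 ÷ 110 g/cup × 16 tbsp/cup ≈ 3.3 tbsp
maple syrup: 175 mL × 1/8 ≈ 21.9 mL
milk: 2 pint × 1/8 × 2 cup/pint = 0.5 cup
applesauce: 0.5 L × 1/8 × 1000 mL/L ÷ 240 mL/cup ≈ 0.3 cup

chocolate chips: 3.1 g; chopped pecans: 3.3 tbsp; maple syrup: 21.9 mL; milk: 0.5 cup; applesauce: 0.3 cup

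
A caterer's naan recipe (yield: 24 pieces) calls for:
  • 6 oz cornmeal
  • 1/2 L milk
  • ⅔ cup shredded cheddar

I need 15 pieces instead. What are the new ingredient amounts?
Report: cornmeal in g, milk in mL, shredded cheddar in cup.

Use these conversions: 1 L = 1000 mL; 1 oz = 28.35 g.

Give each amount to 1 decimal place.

Scaling factor: 15/24 = 5/8 = 0.625.
cornmeal: 6 oz × 5/8 × 28.35 g/oz ≈ 106.3 g
milk: 0.5 L × 5/8 × 1000 mL/L = 312.5 mL
shredded cheddar: 2/3 cup × 5/8 ≈ 0.4 cup

cornmeal: 106.3 g; milk: 312.5 mL; shredded cheddar: 0.4 cup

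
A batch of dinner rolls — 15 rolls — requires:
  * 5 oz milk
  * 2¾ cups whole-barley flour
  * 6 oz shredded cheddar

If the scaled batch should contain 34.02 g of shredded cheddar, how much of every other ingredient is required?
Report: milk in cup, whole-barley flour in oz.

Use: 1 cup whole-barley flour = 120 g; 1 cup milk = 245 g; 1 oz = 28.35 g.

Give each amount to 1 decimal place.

milk: 0.1 cup; whole-barley flour: 2.3 oz

The original recipe has 170.1 g of shredded cheddar, so the scaling factor is 34.02 ÷ 170.1 = 1/5 = 0.2.
milk: 5 oz × 1/5 × 28.35 g/oz ÷ 245 g/cup ≈ 0.1 cup
whole-barley flour: 2.75 cup × 1/5 × 120 g/cup ÷ 28.35 g/oz ≈ 2.3 oz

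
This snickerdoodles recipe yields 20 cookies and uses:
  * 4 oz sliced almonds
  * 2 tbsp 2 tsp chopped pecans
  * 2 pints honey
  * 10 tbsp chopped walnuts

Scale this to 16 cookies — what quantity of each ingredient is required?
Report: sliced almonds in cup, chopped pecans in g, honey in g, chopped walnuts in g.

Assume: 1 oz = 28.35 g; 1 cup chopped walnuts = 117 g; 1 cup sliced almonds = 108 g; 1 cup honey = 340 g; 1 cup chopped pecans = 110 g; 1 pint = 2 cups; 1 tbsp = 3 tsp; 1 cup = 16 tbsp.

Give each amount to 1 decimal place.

Scaling factor: 16/20 = 4/5 = 0.8.
sliced almonds: 4 oz × 4/5 × 28.35 g/oz ÷ 108 g/cup ≈ 0.8 cup
chopped pecans: (2 tbsp + 2 tsp = 8/3 tbsp) × 4/5 ÷ 16 tbsp/cup × 110 g/cup ≈ 14.7 g
honey: 2 pint × 4/5 × 2 cup/pint × 340 g/cup = 1088.0 g
chopped walnuts: 10 tbsp × 4/5 ÷ 16 tbsp/cup × 117 g/cup = 58.5 g

sliced almonds: 0.8 cup; chopped pecans: 14.7 g; honey: 1088.0 g; chopped walnuts: 58.5 g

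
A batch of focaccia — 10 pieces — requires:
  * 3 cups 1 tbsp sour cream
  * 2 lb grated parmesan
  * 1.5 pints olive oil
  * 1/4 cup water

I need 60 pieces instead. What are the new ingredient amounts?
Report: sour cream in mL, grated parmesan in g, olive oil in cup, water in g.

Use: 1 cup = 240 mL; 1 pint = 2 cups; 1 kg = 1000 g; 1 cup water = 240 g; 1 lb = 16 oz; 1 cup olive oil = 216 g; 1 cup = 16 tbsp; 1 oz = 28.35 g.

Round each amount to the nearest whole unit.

sour cream: 4410 mL; grated parmesan: 5443 g; olive oil: 18 cup; water: 360 g

Scaling factor: 60/10 = 6.
sour cream: (3 cup + 1 tbsp = 3.0625 cup) × 6 × 240 mL/cup = 4410 mL
grated parmesan: 2 lb × 6 × 16 oz/lb × 28.35 g/oz ≈ 5443 g
olive oil: 1.5 pint × 6 × 2 cup/pint = 18 cup
water: 0.25 cup × 6 × 240 g/cup = 360 g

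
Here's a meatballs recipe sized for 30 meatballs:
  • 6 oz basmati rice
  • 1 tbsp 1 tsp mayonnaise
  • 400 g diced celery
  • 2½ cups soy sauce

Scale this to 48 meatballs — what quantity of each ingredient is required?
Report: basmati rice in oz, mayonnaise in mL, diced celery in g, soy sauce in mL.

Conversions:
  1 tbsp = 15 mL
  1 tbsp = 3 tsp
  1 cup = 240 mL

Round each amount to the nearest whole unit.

Scaling factor: 48/30 = 8/5 = 1.6.
basmati rice: 6 oz × 8/5 ≈ 10 oz
mayonnaise: (1 tbsp + 1 tsp = 4/3 tbsp) × 8/5 × 15 mL/tbsp = 32 mL
diced celery: 400 g × 8/5 = 640 g
soy sauce: 2.5 cup × 8/5 × 240 mL/cup = 960 mL

basmati rice: 10 oz; mayonnaise: 32 mL; diced celery: 640 g; soy sauce: 960 mL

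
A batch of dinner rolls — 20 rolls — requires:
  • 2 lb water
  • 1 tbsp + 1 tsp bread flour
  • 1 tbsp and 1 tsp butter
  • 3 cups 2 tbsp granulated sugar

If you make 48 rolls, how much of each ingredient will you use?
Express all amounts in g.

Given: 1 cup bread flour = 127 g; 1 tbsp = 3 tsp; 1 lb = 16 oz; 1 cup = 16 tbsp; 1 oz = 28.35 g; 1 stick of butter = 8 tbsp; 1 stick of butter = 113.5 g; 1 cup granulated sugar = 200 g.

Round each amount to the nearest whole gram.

Scaling factor: 48/20 = 12/5 = 2.4.
water: 2 lb × 12/5 × 16 oz/lb × 28.35 g/oz ≈ 2177 g
bread flour: (1 tbsp + 1 tsp = 4/3 tbsp) × 12/5 ÷ 16 tbsp/cup × 127 g/cup ≈ 25 g
butter: (1 tbsp + 1 tsp = 4/3 tbsp) × 12/5 ÷ 8 tbsp/stick × 113.5 g/stick ≈ 45 g
granulated sugar: (3 cup + 2 tbsp = 3.125 cup) × 12/5 × 200 g/cup = 1500 g

water: 2177 g; bread flour: 25 g; butter: 45 g; granulated sugar: 1500 g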